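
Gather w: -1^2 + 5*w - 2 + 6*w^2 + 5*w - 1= 6*w^2 + 10*w - 4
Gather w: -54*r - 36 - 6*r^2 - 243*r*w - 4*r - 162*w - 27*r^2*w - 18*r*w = -6*r^2 - 58*r + w*(-27*r^2 - 261*r - 162) - 36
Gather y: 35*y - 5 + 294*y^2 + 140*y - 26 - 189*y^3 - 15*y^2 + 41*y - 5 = -189*y^3 + 279*y^2 + 216*y - 36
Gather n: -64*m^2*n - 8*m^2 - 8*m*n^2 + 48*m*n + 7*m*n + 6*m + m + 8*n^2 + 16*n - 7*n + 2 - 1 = -8*m^2 + 7*m + n^2*(8 - 8*m) + n*(-64*m^2 + 55*m + 9) + 1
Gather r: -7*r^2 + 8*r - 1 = -7*r^2 + 8*r - 1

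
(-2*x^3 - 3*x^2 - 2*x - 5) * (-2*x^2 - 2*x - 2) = 4*x^5 + 10*x^4 + 14*x^3 + 20*x^2 + 14*x + 10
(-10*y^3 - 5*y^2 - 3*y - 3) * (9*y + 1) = -90*y^4 - 55*y^3 - 32*y^2 - 30*y - 3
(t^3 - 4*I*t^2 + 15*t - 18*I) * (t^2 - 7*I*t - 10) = t^5 - 11*I*t^4 - 23*t^3 - 83*I*t^2 - 276*t + 180*I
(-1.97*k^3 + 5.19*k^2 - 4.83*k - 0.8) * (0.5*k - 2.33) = -0.985*k^4 + 7.1851*k^3 - 14.5077*k^2 + 10.8539*k + 1.864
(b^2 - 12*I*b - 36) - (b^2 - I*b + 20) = -11*I*b - 56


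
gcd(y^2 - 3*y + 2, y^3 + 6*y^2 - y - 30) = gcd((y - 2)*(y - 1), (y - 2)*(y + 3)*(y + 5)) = y - 2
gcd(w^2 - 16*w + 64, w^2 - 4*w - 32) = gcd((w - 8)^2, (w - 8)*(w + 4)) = w - 8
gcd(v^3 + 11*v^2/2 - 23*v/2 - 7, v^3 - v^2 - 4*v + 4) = v - 2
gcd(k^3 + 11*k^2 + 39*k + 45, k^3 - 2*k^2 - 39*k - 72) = k^2 + 6*k + 9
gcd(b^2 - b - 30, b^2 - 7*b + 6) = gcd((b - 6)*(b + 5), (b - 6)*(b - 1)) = b - 6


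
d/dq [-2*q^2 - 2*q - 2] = -4*q - 2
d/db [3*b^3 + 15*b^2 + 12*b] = 9*b^2 + 30*b + 12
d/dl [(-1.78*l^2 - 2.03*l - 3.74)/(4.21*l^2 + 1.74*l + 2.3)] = (5.4491*l^2 + 23.3028*l + 1.8386)/(17.7241*l^4 + 14.6508*l^3 + 22.3936*l^2 + 8.004*l + 5.29)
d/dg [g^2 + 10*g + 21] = 2*g + 10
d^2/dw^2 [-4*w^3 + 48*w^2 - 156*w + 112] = 96 - 24*w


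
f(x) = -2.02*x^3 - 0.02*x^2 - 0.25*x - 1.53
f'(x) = -6.06*x^2 - 0.04*x - 0.25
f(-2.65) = 36.58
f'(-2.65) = -42.70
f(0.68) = -2.34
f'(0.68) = -3.08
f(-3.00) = 53.58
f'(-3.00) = -54.67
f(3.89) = -121.71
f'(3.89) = -92.11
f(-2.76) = 41.48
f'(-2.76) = -46.30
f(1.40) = -7.46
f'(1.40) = -12.18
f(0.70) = -2.41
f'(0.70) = -3.25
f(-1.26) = 2.79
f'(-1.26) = -9.82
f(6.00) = -440.07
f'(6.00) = -218.65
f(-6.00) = 435.57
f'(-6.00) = -218.17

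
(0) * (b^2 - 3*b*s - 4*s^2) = 0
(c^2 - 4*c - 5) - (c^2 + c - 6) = 1 - 5*c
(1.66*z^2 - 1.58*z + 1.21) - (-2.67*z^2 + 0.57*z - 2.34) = 4.33*z^2 - 2.15*z + 3.55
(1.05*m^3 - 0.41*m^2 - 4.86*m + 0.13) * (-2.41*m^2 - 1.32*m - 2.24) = -2.5305*m^5 - 0.3979*m^4 + 9.9018*m^3 + 7.0203*m^2 + 10.7148*m - 0.2912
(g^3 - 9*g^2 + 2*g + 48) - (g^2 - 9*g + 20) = g^3 - 10*g^2 + 11*g + 28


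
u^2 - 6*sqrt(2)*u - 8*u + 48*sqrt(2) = (u - 8)*(u - 6*sqrt(2))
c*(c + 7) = c^2 + 7*c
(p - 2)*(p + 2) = p^2 - 4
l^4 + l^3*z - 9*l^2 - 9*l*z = l*(l - 3)*(l + 3)*(l + z)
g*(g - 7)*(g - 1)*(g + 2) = g^4 - 6*g^3 - 9*g^2 + 14*g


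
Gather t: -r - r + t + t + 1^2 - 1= -2*r + 2*t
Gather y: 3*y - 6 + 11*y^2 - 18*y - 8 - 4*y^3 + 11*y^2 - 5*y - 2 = -4*y^3 + 22*y^2 - 20*y - 16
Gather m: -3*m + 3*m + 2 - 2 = 0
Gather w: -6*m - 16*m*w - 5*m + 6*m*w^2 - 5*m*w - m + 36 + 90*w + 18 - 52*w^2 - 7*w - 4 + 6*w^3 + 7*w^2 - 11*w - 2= -12*m + 6*w^3 + w^2*(6*m - 45) + w*(72 - 21*m) + 48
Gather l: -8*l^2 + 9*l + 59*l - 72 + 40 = -8*l^2 + 68*l - 32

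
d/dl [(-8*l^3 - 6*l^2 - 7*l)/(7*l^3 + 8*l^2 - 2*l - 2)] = 2*(-11*l^4 + 65*l^3 + 58*l^2 + 12*l + 7)/(49*l^6 + 112*l^5 + 36*l^4 - 60*l^3 - 28*l^2 + 8*l + 4)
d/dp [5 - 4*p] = -4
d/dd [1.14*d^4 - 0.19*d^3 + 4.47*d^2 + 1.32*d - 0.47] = 4.56*d^3 - 0.57*d^2 + 8.94*d + 1.32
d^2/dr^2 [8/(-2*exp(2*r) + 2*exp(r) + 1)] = 16*(4*(2*exp(r) - 1)^2*exp(r) + (4*exp(r) - 1)*(-2*exp(2*r) + 2*exp(r) + 1))*exp(r)/(-2*exp(2*r) + 2*exp(r) + 1)^3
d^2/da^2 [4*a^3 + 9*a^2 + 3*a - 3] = 24*a + 18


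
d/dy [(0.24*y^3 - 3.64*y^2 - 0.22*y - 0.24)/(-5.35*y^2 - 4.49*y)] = (-1.284*y^4 - 2.1552*y^3 + 15.1666*y^2 - 2.568*y - 1.0776)/(y^2*(28.6225*y^2 + 48.043*y + 20.1601))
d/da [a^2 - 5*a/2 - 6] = 2*a - 5/2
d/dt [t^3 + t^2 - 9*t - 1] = 3*t^2 + 2*t - 9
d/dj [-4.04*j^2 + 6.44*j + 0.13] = 6.44 - 8.08*j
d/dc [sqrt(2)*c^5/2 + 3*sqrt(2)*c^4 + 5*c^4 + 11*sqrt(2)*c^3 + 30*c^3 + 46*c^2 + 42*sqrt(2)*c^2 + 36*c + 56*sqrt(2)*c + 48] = 5*sqrt(2)*c^4/2 + 12*sqrt(2)*c^3 + 20*c^3 + 33*sqrt(2)*c^2 + 90*c^2 + 92*c + 84*sqrt(2)*c + 36 + 56*sqrt(2)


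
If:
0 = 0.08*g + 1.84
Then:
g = -23.00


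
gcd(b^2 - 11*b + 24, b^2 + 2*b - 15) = b - 3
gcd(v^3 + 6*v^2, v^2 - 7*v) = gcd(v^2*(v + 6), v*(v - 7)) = v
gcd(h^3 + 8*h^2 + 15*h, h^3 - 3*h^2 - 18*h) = h^2 + 3*h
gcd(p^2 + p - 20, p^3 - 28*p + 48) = p - 4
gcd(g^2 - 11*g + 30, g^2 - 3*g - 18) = g - 6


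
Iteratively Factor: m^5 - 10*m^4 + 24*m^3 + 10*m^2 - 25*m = (m + 1)*(m^4 - 11*m^3 + 35*m^2 - 25*m) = (m - 5)*(m + 1)*(m^3 - 6*m^2 + 5*m) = (m - 5)*(m - 1)*(m + 1)*(m^2 - 5*m) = (m - 5)^2*(m - 1)*(m + 1)*(m)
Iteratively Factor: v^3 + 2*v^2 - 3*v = (v + 3)*(v^2 - v) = v*(v + 3)*(v - 1)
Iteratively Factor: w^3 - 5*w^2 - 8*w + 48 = (w - 4)*(w^2 - w - 12) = (w - 4)*(w + 3)*(w - 4)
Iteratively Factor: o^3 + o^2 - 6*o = (o)*(o^2 + o - 6) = o*(o + 3)*(o - 2)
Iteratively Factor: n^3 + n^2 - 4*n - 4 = (n + 2)*(n^2 - n - 2) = (n + 1)*(n + 2)*(n - 2)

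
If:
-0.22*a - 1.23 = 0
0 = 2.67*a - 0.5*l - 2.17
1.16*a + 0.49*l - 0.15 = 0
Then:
No Solution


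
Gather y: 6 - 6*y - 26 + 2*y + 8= -4*y - 12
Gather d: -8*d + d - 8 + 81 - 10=63 - 7*d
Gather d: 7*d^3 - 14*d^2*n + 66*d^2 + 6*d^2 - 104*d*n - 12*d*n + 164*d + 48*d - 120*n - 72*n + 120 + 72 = 7*d^3 + d^2*(72 - 14*n) + d*(212 - 116*n) - 192*n + 192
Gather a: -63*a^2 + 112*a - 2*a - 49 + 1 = -63*a^2 + 110*a - 48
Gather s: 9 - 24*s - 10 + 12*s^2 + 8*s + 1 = 12*s^2 - 16*s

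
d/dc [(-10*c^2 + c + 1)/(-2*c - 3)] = (20*c^2 + 60*c - 1)/(4*c^2 + 12*c + 9)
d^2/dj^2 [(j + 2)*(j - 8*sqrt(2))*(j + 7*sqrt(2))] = 6*j - 2*sqrt(2) + 4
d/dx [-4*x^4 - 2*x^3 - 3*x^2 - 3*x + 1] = -16*x^3 - 6*x^2 - 6*x - 3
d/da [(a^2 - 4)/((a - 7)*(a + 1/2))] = 2*(-13*a^2 + 2*a - 52)/(4*a^4 - 52*a^3 + 141*a^2 + 182*a + 49)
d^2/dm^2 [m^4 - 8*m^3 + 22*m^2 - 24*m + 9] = 12*m^2 - 48*m + 44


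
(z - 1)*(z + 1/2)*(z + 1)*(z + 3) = z^4 + 7*z^3/2 + z^2/2 - 7*z/2 - 3/2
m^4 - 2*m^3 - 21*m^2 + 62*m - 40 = (m - 4)*(m - 2)*(m - 1)*(m + 5)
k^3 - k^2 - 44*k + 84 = (k - 6)*(k - 2)*(k + 7)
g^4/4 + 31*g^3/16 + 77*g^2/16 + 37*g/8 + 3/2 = (g/4 + 1)*(g + 3/4)*(g + 1)*(g + 2)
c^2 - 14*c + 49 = (c - 7)^2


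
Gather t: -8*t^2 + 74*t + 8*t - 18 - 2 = -8*t^2 + 82*t - 20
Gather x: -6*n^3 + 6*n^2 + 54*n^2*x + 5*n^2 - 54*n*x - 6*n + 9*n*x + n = -6*n^3 + 11*n^2 - 5*n + x*(54*n^2 - 45*n)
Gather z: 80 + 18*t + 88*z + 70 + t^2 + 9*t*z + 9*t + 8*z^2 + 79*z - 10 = t^2 + 27*t + 8*z^2 + z*(9*t + 167) + 140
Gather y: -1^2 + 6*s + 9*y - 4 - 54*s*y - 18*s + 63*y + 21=-12*s + y*(72 - 54*s) + 16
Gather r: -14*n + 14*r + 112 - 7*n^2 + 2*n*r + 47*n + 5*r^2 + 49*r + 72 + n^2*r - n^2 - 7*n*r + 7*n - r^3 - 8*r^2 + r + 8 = -8*n^2 + 40*n - r^3 - 3*r^2 + r*(n^2 - 5*n + 64) + 192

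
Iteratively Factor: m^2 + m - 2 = (m - 1)*(m + 2)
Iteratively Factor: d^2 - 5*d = (d - 5)*(d)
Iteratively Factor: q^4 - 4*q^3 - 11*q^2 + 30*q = (q + 3)*(q^3 - 7*q^2 + 10*q) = (q - 5)*(q + 3)*(q^2 - 2*q) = (q - 5)*(q - 2)*(q + 3)*(q)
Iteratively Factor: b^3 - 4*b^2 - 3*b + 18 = (b - 3)*(b^2 - b - 6) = (b - 3)^2*(b + 2)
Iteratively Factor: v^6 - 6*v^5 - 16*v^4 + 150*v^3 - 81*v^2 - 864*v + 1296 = (v - 3)*(v^5 - 3*v^4 - 25*v^3 + 75*v^2 + 144*v - 432) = (v - 3)*(v + 3)*(v^4 - 6*v^3 - 7*v^2 + 96*v - 144) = (v - 3)^2*(v + 3)*(v^3 - 3*v^2 - 16*v + 48) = (v - 3)^2*(v + 3)*(v + 4)*(v^2 - 7*v + 12) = (v - 3)^3*(v + 3)*(v + 4)*(v - 4)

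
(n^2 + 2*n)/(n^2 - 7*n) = (n + 2)/(n - 7)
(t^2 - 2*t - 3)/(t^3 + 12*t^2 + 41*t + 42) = (t^2 - 2*t - 3)/(t^3 + 12*t^2 + 41*t + 42)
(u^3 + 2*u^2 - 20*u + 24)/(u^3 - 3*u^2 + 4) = (u + 6)/(u + 1)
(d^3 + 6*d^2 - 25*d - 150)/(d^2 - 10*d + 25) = (d^2 + 11*d + 30)/(d - 5)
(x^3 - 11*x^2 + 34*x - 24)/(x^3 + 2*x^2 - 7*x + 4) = (x^2 - 10*x + 24)/(x^2 + 3*x - 4)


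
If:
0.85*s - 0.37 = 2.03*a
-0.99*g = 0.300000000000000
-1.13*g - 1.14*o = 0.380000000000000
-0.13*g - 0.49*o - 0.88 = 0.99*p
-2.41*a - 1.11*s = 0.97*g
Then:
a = -0.04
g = -0.30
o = -0.03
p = -0.83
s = 0.35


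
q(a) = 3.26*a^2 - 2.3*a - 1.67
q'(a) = 6.52*a - 2.3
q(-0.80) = 2.26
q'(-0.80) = -7.52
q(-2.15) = 18.34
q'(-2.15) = -16.32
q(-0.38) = -0.33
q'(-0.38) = -4.78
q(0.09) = -1.85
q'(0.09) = -1.71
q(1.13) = -0.11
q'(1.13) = 5.07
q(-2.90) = 32.42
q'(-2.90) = -21.21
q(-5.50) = 109.60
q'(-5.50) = -38.16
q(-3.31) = 41.66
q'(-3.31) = -23.88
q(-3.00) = 34.57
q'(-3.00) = -21.86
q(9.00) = 241.69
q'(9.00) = 56.38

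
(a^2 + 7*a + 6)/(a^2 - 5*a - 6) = (a + 6)/(a - 6)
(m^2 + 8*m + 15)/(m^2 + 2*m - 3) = (m + 5)/(m - 1)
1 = 1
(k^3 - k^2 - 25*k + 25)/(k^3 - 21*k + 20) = (k - 5)/(k - 4)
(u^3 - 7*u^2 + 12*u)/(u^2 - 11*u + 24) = u*(u - 4)/(u - 8)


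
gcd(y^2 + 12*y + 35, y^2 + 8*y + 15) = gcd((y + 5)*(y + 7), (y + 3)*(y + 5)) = y + 5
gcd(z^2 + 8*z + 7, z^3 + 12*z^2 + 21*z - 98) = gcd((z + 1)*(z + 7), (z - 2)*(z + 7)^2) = z + 7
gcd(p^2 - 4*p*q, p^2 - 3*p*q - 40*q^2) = 1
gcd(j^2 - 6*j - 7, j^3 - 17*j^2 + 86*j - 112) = j - 7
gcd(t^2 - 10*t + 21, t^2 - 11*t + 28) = t - 7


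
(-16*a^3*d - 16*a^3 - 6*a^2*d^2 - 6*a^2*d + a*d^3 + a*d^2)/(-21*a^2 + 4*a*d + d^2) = a*(-16*a^2*d - 16*a^2 - 6*a*d^2 - 6*a*d + d^3 + d^2)/(-21*a^2 + 4*a*d + d^2)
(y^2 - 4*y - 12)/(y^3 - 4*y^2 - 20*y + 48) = (y + 2)/(y^2 + 2*y - 8)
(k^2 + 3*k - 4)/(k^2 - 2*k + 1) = (k + 4)/(k - 1)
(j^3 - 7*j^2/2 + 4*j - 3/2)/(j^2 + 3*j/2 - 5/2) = (2*j^2 - 5*j + 3)/(2*j + 5)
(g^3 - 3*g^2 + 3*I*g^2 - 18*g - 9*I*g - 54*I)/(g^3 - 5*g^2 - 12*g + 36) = (g + 3*I)/(g - 2)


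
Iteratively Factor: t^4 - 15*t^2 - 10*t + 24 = (t - 1)*(t^3 + t^2 - 14*t - 24) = (t - 1)*(t + 2)*(t^2 - t - 12) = (t - 1)*(t + 2)*(t + 3)*(t - 4)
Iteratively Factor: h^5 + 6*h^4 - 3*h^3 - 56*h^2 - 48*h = (h + 1)*(h^4 + 5*h^3 - 8*h^2 - 48*h) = (h - 3)*(h + 1)*(h^3 + 8*h^2 + 16*h) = h*(h - 3)*(h + 1)*(h^2 + 8*h + 16) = h*(h - 3)*(h + 1)*(h + 4)*(h + 4)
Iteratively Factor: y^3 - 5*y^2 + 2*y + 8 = (y + 1)*(y^2 - 6*y + 8) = (y - 2)*(y + 1)*(y - 4)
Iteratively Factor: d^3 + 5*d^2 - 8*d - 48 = (d - 3)*(d^2 + 8*d + 16) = (d - 3)*(d + 4)*(d + 4)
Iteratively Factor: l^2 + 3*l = (l)*(l + 3)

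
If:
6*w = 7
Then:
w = 7/6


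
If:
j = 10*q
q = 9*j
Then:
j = 0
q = 0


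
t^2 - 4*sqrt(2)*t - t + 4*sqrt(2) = (t - 1)*(t - 4*sqrt(2))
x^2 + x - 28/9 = (x - 4/3)*(x + 7/3)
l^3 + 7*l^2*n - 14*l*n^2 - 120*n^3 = (l - 4*n)*(l + 5*n)*(l + 6*n)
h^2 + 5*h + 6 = (h + 2)*(h + 3)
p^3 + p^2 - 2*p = p*(p - 1)*(p + 2)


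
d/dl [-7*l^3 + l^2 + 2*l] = -21*l^2 + 2*l + 2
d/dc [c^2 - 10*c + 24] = 2*c - 10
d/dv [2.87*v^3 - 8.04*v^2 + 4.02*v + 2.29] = 8.61*v^2 - 16.08*v + 4.02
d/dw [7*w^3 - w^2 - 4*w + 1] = 21*w^2 - 2*w - 4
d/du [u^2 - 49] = 2*u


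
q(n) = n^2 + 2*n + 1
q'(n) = 2*n + 2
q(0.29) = 1.66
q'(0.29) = 2.58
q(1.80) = 7.84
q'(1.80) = 5.60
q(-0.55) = 0.20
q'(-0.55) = 0.90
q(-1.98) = 0.96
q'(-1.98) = -1.96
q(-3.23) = 4.97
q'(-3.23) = -4.46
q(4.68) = 32.26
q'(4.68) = 11.36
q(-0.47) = 0.28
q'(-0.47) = 1.06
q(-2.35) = 1.82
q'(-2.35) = -2.70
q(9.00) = 100.00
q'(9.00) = 20.00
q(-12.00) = 121.00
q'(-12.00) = -22.00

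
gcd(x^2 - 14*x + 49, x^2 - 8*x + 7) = x - 7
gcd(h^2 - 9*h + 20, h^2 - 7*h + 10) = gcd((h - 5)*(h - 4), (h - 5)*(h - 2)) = h - 5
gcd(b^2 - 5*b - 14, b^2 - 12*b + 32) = 1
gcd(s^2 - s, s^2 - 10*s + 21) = 1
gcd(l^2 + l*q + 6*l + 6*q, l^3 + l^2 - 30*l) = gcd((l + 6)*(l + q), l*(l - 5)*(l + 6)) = l + 6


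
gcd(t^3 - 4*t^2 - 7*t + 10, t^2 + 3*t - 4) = t - 1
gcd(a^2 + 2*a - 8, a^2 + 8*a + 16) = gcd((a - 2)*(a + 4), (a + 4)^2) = a + 4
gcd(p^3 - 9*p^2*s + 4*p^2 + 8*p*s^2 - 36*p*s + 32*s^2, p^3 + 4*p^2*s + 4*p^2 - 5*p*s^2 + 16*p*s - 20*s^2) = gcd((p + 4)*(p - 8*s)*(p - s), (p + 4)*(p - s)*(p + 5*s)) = p^2 - p*s + 4*p - 4*s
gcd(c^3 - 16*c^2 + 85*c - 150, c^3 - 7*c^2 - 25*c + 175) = c - 5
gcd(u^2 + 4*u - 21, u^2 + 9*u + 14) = u + 7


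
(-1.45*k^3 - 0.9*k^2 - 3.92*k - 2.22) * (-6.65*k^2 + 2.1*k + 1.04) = 9.6425*k^5 + 2.94*k^4 + 22.67*k^3 + 5.595*k^2 - 8.7388*k - 2.3088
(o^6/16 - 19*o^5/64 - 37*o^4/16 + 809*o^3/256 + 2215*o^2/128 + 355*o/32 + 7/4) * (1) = o^6/16 - 19*o^5/64 - 37*o^4/16 + 809*o^3/256 + 2215*o^2/128 + 355*o/32 + 7/4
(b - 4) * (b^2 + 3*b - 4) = b^3 - b^2 - 16*b + 16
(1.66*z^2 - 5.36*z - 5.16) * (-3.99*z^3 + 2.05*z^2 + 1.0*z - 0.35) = -6.6234*z^5 + 24.7894*z^4 + 11.2604*z^3 - 16.519*z^2 - 3.284*z + 1.806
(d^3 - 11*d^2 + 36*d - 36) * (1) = d^3 - 11*d^2 + 36*d - 36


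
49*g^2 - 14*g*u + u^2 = (-7*g + u)^2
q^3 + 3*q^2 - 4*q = q*(q - 1)*(q + 4)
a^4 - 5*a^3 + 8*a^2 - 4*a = a*(a - 2)^2*(a - 1)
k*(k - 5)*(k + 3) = k^3 - 2*k^2 - 15*k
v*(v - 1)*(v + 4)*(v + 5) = v^4 + 8*v^3 + 11*v^2 - 20*v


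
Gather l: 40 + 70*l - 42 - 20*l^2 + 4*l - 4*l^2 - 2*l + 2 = -24*l^2 + 72*l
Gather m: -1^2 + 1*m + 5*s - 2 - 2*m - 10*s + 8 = -m - 5*s + 5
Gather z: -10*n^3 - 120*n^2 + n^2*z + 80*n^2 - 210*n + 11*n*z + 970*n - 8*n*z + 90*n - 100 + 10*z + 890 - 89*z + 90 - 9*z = -10*n^3 - 40*n^2 + 850*n + z*(n^2 + 3*n - 88) + 880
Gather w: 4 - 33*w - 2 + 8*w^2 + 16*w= 8*w^2 - 17*w + 2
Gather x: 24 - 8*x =24 - 8*x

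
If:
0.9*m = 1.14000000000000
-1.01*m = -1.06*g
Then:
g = 1.21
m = 1.27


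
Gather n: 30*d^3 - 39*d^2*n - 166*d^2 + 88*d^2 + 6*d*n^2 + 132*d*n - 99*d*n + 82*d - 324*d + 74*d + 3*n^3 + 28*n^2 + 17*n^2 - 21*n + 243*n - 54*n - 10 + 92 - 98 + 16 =30*d^3 - 78*d^2 - 168*d + 3*n^3 + n^2*(6*d + 45) + n*(-39*d^2 + 33*d + 168)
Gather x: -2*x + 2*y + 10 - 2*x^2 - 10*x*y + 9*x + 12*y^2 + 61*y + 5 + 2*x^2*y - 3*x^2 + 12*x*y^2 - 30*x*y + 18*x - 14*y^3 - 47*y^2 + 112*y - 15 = x^2*(2*y - 5) + x*(12*y^2 - 40*y + 25) - 14*y^3 - 35*y^2 + 175*y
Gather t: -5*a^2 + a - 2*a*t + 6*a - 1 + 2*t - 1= -5*a^2 + 7*a + t*(2 - 2*a) - 2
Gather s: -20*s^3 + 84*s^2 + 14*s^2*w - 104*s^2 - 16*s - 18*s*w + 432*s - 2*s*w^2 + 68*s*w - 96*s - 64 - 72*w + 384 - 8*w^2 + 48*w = -20*s^3 + s^2*(14*w - 20) + s*(-2*w^2 + 50*w + 320) - 8*w^2 - 24*w + 320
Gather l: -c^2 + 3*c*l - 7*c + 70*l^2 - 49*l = -c^2 - 7*c + 70*l^2 + l*(3*c - 49)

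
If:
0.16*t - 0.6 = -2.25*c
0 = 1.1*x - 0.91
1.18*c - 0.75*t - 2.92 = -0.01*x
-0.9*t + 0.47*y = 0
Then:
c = 0.49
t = -3.11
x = 0.83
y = -5.96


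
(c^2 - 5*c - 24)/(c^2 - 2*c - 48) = (c + 3)/(c + 6)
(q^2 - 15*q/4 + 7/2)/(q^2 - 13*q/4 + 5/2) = (4*q - 7)/(4*q - 5)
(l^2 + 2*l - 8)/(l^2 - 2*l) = (l + 4)/l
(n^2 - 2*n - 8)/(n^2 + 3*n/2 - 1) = 2*(n - 4)/(2*n - 1)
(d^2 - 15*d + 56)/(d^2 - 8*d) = (d - 7)/d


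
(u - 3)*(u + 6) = u^2 + 3*u - 18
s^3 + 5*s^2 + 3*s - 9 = (s - 1)*(s + 3)^2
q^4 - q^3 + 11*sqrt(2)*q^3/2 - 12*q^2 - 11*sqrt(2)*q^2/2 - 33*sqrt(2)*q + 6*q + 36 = (q - 3)*(q + 2)*(q - sqrt(2)/2)*(q + 6*sqrt(2))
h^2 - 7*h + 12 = (h - 4)*(h - 3)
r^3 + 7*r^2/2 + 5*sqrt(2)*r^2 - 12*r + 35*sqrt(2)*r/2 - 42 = (r + 7/2)*(r - sqrt(2))*(r + 6*sqrt(2))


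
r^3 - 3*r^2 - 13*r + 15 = (r - 5)*(r - 1)*(r + 3)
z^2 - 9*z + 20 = (z - 5)*(z - 4)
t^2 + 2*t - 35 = (t - 5)*(t + 7)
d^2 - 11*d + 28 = (d - 7)*(d - 4)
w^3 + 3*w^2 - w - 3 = (w - 1)*(w + 1)*(w + 3)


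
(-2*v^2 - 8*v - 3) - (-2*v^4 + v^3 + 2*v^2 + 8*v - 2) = 2*v^4 - v^3 - 4*v^2 - 16*v - 1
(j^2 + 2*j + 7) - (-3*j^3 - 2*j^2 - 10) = 3*j^3 + 3*j^2 + 2*j + 17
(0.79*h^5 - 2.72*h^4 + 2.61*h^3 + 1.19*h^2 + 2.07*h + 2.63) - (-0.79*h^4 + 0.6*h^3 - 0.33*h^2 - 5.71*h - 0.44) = 0.79*h^5 - 1.93*h^4 + 2.01*h^3 + 1.52*h^2 + 7.78*h + 3.07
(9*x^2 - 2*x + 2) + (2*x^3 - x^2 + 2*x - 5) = 2*x^3 + 8*x^2 - 3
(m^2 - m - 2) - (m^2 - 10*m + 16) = 9*m - 18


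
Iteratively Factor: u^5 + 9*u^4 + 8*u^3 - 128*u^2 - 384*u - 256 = (u + 4)*(u^4 + 5*u^3 - 12*u^2 - 80*u - 64) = (u - 4)*(u + 4)*(u^3 + 9*u^2 + 24*u + 16) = (u - 4)*(u + 4)^2*(u^2 + 5*u + 4) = (u - 4)*(u + 1)*(u + 4)^2*(u + 4)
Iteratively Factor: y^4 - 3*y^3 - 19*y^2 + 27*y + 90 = (y - 3)*(y^3 - 19*y - 30) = (y - 5)*(y - 3)*(y^2 + 5*y + 6) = (y - 5)*(y - 3)*(y + 3)*(y + 2)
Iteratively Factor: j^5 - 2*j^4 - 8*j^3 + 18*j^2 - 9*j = (j - 1)*(j^4 - j^3 - 9*j^2 + 9*j) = (j - 1)^2*(j^3 - 9*j) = j*(j - 1)^2*(j^2 - 9) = j*(j - 3)*(j - 1)^2*(j + 3)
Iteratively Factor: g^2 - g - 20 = (g + 4)*(g - 5)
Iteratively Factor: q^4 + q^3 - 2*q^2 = (q)*(q^3 + q^2 - 2*q) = q*(q + 2)*(q^2 - q) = q^2*(q + 2)*(q - 1)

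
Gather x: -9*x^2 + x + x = -9*x^2 + 2*x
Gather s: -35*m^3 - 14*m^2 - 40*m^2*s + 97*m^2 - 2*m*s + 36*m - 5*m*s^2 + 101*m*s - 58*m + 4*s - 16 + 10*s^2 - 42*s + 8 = -35*m^3 + 83*m^2 - 22*m + s^2*(10 - 5*m) + s*(-40*m^2 + 99*m - 38) - 8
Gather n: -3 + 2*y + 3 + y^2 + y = y^2 + 3*y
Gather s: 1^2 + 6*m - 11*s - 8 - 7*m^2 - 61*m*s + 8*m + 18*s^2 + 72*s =-7*m^2 + 14*m + 18*s^2 + s*(61 - 61*m) - 7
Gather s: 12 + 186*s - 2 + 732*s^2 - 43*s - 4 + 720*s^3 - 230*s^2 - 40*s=720*s^3 + 502*s^2 + 103*s + 6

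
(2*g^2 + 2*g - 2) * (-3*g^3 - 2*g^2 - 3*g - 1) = -6*g^5 - 10*g^4 - 4*g^3 - 4*g^2 + 4*g + 2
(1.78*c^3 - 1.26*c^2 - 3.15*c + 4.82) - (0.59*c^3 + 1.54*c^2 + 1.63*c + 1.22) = 1.19*c^3 - 2.8*c^2 - 4.78*c + 3.6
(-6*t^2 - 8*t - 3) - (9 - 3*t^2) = -3*t^2 - 8*t - 12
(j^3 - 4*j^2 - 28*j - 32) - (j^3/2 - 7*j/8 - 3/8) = j^3/2 - 4*j^2 - 217*j/8 - 253/8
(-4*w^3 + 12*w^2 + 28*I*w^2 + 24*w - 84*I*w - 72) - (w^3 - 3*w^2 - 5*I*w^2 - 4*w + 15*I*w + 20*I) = -5*w^3 + 15*w^2 + 33*I*w^2 + 28*w - 99*I*w - 72 - 20*I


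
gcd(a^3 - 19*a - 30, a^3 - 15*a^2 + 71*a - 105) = a - 5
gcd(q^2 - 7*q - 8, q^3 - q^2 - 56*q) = q - 8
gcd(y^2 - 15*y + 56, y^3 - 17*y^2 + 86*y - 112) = y^2 - 15*y + 56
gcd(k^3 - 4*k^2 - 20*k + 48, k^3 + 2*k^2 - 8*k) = k^2 + 2*k - 8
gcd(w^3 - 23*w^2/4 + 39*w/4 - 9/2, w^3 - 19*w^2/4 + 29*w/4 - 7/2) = w - 2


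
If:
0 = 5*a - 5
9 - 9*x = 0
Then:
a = 1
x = 1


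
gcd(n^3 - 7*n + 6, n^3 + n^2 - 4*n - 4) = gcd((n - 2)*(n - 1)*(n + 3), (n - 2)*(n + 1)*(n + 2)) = n - 2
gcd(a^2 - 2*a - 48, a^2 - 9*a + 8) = a - 8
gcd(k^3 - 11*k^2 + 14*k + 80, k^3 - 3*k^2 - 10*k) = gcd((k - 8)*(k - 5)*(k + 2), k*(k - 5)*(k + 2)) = k^2 - 3*k - 10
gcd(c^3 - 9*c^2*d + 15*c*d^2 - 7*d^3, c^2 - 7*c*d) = c - 7*d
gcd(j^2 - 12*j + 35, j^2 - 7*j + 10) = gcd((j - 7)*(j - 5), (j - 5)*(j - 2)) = j - 5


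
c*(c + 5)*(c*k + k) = c^3*k + 6*c^2*k + 5*c*k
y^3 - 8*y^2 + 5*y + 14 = (y - 7)*(y - 2)*(y + 1)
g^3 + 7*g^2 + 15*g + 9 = (g + 1)*(g + 3)^2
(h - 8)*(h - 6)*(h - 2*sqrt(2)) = h^3 - 14*h^2 - 2*sqrt(2)*h^2 + 28*sqrt(2)*h + 48*h - 96*sqrt(2)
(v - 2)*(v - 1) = v^2 - 3*v + 2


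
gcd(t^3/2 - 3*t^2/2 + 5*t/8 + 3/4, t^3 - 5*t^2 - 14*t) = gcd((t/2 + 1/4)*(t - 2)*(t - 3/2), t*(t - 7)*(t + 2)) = 1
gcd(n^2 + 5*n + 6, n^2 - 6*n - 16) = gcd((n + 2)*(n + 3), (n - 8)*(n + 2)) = n + 2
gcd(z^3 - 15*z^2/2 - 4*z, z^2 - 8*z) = z^2 - 8*z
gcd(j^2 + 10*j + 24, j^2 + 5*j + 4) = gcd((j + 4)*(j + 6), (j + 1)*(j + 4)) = j + 4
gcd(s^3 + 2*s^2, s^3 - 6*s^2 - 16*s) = s^2 + 2*s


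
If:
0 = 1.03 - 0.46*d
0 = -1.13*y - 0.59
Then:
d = 2.24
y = -0.52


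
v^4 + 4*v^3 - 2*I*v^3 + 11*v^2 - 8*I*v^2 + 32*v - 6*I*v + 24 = (v + 1)*(v + 3)*(v - 4*I)*(v + 2*I)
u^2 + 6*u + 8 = (u + 2)*(u + 4)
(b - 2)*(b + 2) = b^2 - 4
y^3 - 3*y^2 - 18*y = y*(y - 6)*(y + 3)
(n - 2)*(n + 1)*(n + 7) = n^3 + 6*n^2 - 9*n - 14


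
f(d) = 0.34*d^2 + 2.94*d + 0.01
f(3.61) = 15.05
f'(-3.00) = 0.90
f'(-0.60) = 2.53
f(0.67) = 2.13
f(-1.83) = -4.23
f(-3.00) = -5.75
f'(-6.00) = -1.14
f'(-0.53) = 2.58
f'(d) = 0.68*d + 2.94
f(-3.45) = -6.09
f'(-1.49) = 1.93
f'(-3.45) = 0.59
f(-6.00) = -5.39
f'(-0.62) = 2.52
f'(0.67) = 3.40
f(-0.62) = -1.68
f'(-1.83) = 1.70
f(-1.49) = -3.62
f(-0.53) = -1.45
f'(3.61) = 5.39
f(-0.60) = -1.63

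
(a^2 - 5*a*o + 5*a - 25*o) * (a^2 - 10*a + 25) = a^4 - 5*a^3*o - 5*a^3 + 25*a^2*o - 25*a^2 + 125*a*o + 125*a - 625*o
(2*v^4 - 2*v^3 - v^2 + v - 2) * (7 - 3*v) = -6*v^5 + 20*v^4 - 11*v^3 - 10*v^2 + 13*v - 14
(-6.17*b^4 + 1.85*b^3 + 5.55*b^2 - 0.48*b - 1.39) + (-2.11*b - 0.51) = -6.17*b^4 + 1.85*b^3 + 5.55*b^2 - 2.59*b - 1.9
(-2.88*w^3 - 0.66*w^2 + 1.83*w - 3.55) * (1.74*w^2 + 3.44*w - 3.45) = -5.0112*w^5 - 11.0556*w^4 + 10.8498*w^3 + 2.3952*w^2 - 18.5255*w + 12.2475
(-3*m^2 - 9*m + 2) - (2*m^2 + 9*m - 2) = -5*m^2 - 18*m + 4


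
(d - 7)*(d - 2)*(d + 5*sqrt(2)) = d^3 - 9*d^2 + 5*sqrt(2)*d^2 - 45*sqrt(2)*d + 14*d + 70*sqrt(2)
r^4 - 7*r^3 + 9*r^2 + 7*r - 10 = (r - 5)*(r - 2)*(r - 1)*(r + 1)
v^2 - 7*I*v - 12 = (v - 4*I)*(v - 3*I)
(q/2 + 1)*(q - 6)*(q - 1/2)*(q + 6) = q^4/2 + 3*q^3/4 - 37*q^2/2 - 27*q + 18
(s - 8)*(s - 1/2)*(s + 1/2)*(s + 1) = s^4 - 7*s^3 - 33*s^2/4 + 7*s/4 + 2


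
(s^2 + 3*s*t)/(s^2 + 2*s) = (s + 3*t)/(s + 2)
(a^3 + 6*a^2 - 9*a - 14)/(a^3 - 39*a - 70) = (-a^3 - 6*a^2 + 9*a + 14)/(-a^3 + 39*a + 70)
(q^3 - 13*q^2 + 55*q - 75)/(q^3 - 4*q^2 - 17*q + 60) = (q - 5)/(q + 4)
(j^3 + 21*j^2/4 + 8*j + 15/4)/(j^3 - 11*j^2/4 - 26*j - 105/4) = (j + 1)/(j - 7)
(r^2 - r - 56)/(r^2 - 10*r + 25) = (r^2 - r - 56)/(r^2 - 10*r + 25)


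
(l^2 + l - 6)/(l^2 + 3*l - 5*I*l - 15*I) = (l - 2)/(l - 5*I)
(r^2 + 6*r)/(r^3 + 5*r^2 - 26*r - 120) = r/(r^2 - r - 20)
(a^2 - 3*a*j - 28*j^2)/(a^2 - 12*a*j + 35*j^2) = (a + 4*j)/(a - 5*j)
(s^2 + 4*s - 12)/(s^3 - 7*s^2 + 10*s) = (s + 6)/(s*(s - 5))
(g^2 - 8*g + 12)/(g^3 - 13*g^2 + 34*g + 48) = (g - 2)/(g^2 - 7*g - 8)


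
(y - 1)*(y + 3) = y^2 + 2*y - 3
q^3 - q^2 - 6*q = q*(q - 3)*(q + 2)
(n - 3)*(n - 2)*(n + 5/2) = n^3 - 5*n^2/2 - 13*n/2 + 15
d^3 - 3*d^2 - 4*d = d*(d - 4)*(d + 1)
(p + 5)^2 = p^2 + 10*p + 25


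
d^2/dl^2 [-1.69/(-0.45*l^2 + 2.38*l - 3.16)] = (-0.68445*l^2 + 3.61998*l + 1.69*(0.9*l - 2.38)*(1.8*l - 4.76) - 4.80636)/(0.45*l^2 - 2.38*l + 3.16)^3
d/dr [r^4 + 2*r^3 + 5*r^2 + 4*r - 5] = 4*r^3 + 6*r^2 + 10*r + 4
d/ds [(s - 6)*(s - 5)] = 2*s - 11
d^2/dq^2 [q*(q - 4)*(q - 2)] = 6*q - 12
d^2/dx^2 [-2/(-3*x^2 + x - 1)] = 4*(-9*x^2 + 3*x + (6*x - 1)^2 - 3)/(3*x^2 - x + 1)^3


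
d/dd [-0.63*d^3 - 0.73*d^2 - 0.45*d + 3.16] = -1.89*d^2 - 1.46*d - 0.45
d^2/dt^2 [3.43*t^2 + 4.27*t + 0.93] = 6.86000000000000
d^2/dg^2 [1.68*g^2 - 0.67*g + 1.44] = 3.36000000000000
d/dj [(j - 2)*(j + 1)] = 2*j - 1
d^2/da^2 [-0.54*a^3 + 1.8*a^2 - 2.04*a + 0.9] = 3.6 - 3.24*a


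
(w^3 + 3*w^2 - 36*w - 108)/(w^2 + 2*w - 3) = (w^2 - 36)/(w - 1)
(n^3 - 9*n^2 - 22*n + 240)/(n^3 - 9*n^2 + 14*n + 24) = (n^2 - 3*n - 40)/(n^2 - 3*n - 4)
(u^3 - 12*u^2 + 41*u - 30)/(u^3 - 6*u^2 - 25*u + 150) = (u - 1)/(u + 5)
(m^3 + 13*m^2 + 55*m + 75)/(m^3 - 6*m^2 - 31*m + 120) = (m^2 + 8*m + 15)/(m^2 - 11*m + 24)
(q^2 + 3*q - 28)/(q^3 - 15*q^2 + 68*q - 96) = (q + 7)/(q^2 - 11*q + 24)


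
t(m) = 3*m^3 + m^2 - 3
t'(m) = 9*m^2 + 2*m = m*(9*m + 2)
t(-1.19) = -6.64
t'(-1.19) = 10.36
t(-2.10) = -26.37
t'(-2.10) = 35.49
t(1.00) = 1.00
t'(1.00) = 11.00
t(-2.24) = -31.70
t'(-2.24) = 40.68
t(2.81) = 71.46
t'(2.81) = 76.68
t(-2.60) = -48.97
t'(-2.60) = 55.64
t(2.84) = 73.78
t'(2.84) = 78.27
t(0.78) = -0.97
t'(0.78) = 7.04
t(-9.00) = -2109.00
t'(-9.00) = 711.00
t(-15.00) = -9903.00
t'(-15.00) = 1995.00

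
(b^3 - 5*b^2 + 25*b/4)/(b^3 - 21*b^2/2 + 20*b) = (b - 5/2)/(b - 8)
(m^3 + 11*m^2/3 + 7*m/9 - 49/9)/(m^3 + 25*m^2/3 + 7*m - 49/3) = (m + 7/3)/(m + 7)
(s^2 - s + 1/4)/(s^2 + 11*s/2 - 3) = (s - 1/2)/(s + 6)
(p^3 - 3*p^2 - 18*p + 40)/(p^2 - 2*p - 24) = (p^2 - 7*p + 10)/(p - 6)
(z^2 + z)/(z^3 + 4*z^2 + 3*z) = 1/(z + 3)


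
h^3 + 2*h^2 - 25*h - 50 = (h - 5)*(h + 2)*(h + 5)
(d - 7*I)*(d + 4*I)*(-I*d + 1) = -I*d^3 - 2*d^2 - 31*I*d + 28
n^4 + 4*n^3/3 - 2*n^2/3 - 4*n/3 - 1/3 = (n - 1)*(n + 1/3)*(n + 1)^2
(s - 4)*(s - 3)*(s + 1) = s^3 - 6*s^2 + 5*s + 12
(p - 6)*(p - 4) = p^2 - 10*p + 24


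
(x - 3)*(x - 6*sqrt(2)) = x^2 - 6*sqrt(2)*x - 3*x + 18*sqrt(2)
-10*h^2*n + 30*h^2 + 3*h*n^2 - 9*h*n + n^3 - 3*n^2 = (-2*h + n)*(5*h + n)*(n - 3)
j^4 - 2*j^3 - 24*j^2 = j^2*(j - 6)*(j + 4)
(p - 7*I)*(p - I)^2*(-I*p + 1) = -I*p^4 - 8*p^3 + 6*I*p^2 - 8*p + 7*I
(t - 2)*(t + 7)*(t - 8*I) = t^3 + 5*t^2 - 8*I*t^2 - 14*t - 40*I*t + 112*I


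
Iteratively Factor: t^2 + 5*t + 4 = (t + 1)*(t + 4)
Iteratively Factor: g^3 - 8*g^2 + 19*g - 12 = (g - 3)*(g^2 - 5*g + 4) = (g - 4)*(g - 3)*(g - 1)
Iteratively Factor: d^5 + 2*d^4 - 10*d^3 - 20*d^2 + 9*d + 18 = (d + 2)*(d^4 - 10*d^2 + 9) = (d - 1)*(d + 2)*(d^3 + d^2 - 9*d - 9) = (d - 1)*(d + 1)*(d + 2)*(d^2 - 9) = (d - 1)*(d + 1)*(d + 2)*(d + 3)*(d - 3)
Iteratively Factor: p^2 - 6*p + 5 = (p - 1)*(p - 5)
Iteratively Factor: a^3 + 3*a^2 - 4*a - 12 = (a + 2)*(a^2 + a - 6) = (a - 2)*(a + 2)*(a + 3)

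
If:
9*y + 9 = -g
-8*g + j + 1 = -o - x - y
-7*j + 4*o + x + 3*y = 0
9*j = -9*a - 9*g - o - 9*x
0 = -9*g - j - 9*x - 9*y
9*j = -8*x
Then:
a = 2116/10023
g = -594/3341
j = -3816/3341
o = -5295/3341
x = 4293/3341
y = -3275/3341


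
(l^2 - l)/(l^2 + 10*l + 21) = l*(l - 1)/(l^2 + 10*l + 21)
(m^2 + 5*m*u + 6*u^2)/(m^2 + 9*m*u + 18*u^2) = (m + 2*u)/(m + 6*u)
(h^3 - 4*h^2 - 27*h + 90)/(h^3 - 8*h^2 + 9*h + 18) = (h + 5)/(h + 1)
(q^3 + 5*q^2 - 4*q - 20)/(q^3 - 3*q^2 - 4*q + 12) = (q + 5)/(q - 3)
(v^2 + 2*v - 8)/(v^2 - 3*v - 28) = (v - 2)/(v - 7)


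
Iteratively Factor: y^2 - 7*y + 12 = (y - 3)*(y - 4)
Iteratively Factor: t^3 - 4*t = (t - 2)*(t^2 + 2*t) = (t - 2)*(t + 2)*(t)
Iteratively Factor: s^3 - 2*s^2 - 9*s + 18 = (s - 3)*(s^2 + s - 6) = (s - 3)*(s + 3)*(s - 2)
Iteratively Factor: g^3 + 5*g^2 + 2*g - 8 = (g + 2)*(g^2 + 3*g - 4) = (g - 1)*(g + 2)*(g + 4)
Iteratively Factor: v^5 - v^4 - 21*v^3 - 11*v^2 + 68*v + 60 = (v + 2)*(v^4 - 3*v^3 - 15*v^2 + 19*v + 30) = (v + 2)*(v + 3)*(v^3 - 6*v^2 + 3*v + 10) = (v + 1)*(v + 2)*(v + 3)*(v^2 - 7*v + 10) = (v - 2)*(v + 1)*(v + 2)*(v + 3)*(v - 5)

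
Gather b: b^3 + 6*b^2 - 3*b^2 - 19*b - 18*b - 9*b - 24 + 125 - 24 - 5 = b^3 + 3*b^2 - 46*b + 72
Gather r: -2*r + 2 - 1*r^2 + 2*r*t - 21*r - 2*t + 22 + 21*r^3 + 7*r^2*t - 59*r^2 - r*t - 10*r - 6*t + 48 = 21*r^3 + r^2*(7*t - 60) + r*(t - 33) - 8*t + 72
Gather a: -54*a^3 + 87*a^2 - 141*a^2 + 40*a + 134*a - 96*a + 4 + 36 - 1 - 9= -54*a^3 - 54*a^2 + 78*a + 30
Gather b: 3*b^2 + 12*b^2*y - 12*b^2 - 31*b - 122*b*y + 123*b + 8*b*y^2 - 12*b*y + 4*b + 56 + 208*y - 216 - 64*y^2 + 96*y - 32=b^2*(12*y - 9) + b*(8*y^2 - 134*y + 96) - 64*y^2 + 304*y - 192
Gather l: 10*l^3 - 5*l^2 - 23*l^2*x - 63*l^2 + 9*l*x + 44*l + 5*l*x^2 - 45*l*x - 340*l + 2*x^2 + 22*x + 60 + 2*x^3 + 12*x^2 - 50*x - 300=10*l^3 + l^2*(-23*x - 68) + l*(5*x^2 - 36*x - 296) + 2*x^3 + 14*x^2 - 28*x - 240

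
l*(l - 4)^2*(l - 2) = l^4 - 10*l^3 + 32*l^2 - 32*l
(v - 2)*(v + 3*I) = v^2 - 2*v + 3*I*v - 6*I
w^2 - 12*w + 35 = (w - 7)*(w - 5)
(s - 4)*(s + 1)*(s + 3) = s^3 - 13*s - 12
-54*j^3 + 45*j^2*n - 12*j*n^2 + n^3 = (-6*j + n)*(-3*j + n)^2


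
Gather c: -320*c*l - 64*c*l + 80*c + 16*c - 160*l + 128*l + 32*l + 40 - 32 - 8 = c*(96 - 384*l)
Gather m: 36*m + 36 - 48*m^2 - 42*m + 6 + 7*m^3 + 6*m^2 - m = 7*m^3 - 42*m^2 - 7*m + 42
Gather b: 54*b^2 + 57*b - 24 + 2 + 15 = 54*b^2 + 57*b - 7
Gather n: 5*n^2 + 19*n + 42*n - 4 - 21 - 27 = 5*n^2 + 61*n - 52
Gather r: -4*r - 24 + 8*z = -4*r + 8*z - 24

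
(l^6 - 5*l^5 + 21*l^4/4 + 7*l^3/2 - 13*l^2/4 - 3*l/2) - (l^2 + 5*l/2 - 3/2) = l^6 - 5*l^5 + 21*l^4/4 + 7*l^3/2 - 17*l^2/4 - 4*l + 3/2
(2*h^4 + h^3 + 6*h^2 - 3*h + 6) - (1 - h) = 2*h^4 + h^3 + 6*h^2 - 2*h + 5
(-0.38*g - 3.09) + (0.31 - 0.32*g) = -0.7*g - 2.78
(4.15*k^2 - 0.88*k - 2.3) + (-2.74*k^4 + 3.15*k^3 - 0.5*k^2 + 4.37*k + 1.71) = -2.74*k^4 + 3.15*k^3 + 3.65*k^2 + 3.49*k - 0.59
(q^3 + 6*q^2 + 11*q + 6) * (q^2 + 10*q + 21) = q^5 + 16*q^4 + 92*q^3 + 242*q^2 + 291*q + 126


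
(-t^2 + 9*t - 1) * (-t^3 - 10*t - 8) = t^5 - 9*t^4 + 11*t^3 - 82*t^2 - 62*t + 8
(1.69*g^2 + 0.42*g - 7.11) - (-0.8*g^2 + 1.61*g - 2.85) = 2.49*g^2 - 1.19*g - 4.26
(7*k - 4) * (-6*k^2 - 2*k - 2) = -42*k^3 + 10*k^2 - 6*k + 8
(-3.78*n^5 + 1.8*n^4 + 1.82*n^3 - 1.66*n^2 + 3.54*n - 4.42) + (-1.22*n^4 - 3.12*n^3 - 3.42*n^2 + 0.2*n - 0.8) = -3.78*n^5 + 0.58*n^4 - 1.3*n^3 - 5.08*n^2 + 3.74*n - 5.22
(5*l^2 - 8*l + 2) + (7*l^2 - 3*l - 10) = 12*l^2 - 11*l - 8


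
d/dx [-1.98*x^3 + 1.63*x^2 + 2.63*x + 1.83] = -5.94*x^2 + 3.26*x + 2.63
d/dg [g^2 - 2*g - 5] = 2*g - 2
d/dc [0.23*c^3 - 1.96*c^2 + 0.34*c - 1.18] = 0.69*c^2 - 3.92*c + 0.34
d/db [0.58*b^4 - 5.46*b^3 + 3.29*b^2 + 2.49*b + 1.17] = 2.32*b^3 - 16.38*b^2 + 6.58*b + 2.49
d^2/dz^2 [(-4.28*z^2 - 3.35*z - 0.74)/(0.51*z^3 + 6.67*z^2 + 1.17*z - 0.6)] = (-2.226456*z^6 - 5.22800999999998*z^5 - 55.3606019999995*z^4 - 285.888004*z^3 - 315.252624*z^2 - 116.448156*z - 15.733932)/(0.132651*z^9 + 5.204601*z^8 + 68.980968*z^7 + 320.152717*z^6 + 146.004336*z^5 - 54.836451*z^4 - 25.941627*z^3 + 4.73958*z^2 + 1.2636*z - 0.216)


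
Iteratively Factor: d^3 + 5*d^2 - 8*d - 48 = (d + 4)*(d^2 + d - 12) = (d + 4)^2*(d - 3)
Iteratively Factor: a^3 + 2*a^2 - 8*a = (a)*(a^2 + 2*a - 8) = a*(a - 2)*(a + 4)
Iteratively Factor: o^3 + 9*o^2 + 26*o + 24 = (o + 2)*(o^2 + 7*o + 12) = (o + 2)*(o + 4)*(o + 3)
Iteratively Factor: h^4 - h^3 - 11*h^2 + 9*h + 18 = (h + 3)*(h^3 - 4*h^2 + h + 6) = (h - 2)*(h + 3)*(h^2 - 2*h - 3) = (h - 2)*(h + 1)*(h + 3)*(h - 3)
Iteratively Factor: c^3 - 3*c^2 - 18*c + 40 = (c - 2)*(c^2 - c - 20) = (c - 5)*(c - 2)*(c + 4)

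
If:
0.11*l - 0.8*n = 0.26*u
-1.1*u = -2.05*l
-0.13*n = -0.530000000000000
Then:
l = -8.71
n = 4.08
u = -16.23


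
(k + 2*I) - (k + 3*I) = -I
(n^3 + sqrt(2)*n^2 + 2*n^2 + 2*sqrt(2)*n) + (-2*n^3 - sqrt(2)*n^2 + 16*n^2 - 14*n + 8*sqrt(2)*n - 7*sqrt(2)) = -n^3 + 18*n^2 - 14*n + 10*sqrt(2)*n - 7*sqrt(2)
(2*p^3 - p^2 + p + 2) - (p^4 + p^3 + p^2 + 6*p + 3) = -p^4 + p^3 - 2*p^2 - 5*p - 1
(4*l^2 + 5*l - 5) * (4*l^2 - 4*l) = 16*l^4 + 4*l^3 - 40*l^2 + 20*l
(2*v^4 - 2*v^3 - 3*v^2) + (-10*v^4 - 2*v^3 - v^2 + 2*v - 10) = -8*v^4 - 4*v^3 - 4*v^2 + 2*v - 10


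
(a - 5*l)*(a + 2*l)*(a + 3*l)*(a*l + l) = a^4*l + a^3*l - 19*a^2*l^3 - 30*a*l^4 - 19*a*l^3 - 30*l^4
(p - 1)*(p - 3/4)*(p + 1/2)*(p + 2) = p^4 + 3*p^3/4 - 21*p^2/8 + p/8 + 3/4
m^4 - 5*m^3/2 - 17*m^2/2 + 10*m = m*(m - 4)*(m - 1)*(m + 5/2)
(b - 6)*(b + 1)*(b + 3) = b^3 - 2*b^2 - 21*b - 18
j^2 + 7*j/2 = j*(j + 7/2)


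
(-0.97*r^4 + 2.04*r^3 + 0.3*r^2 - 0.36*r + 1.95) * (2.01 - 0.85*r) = 0.8245*r^5 - 3.6837*r^4 + 3.8454*r^3 + 0.909*r^2 - 2.3811*r + 3.9195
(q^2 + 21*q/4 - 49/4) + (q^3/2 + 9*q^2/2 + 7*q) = q^3/2 + 11*q^2/2 + 49*q/4 - 49/4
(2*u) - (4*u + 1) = -2*u - 1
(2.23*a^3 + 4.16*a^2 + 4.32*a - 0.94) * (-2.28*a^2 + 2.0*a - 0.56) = -5.0844*a^5 - 5.0248*a^4 - 2.7784*a^3 + 8.4536*a^2 - 4.2992*a + 0.5264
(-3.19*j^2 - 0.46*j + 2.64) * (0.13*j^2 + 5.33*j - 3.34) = -0.4147*j^4 - 17.0625*j^3 + 8.546*j^2 + 15.6076*j - 8.8176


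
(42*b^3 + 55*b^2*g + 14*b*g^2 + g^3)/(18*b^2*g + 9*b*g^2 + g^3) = (7*b^2 + 8*b*g + g^2)/(g*(3*b + g))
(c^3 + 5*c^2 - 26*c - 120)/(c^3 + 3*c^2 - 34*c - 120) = (c^2 + c - 30)/(c^2 - c - 30)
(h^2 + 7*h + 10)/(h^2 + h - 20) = (h + 2)/(h - 4)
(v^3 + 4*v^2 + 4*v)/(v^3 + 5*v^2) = (v^2 + 4*v + 4)/(v*(v + 5))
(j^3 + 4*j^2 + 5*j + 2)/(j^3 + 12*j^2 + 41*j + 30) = (j^2 + 3*j + 2)/(j^2 + 11*j + 30)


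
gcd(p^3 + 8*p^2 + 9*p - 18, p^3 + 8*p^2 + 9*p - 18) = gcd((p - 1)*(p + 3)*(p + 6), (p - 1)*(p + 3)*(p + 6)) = p^3 + 8*p^2 + 9*p - 18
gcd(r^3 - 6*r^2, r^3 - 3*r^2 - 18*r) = r^2 - 6*r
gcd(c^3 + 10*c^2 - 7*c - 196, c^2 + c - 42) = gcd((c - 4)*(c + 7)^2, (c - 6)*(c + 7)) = c + 7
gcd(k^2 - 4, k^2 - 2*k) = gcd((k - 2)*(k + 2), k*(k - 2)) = k - 2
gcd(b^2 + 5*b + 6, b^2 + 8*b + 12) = b + 2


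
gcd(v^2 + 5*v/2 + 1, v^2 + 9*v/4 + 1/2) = v + 2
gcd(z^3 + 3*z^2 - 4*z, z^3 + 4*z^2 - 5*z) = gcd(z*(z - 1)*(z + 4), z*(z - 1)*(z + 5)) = z^2 - z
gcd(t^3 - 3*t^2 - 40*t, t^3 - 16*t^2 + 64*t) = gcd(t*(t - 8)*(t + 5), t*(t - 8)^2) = t^2 - 8*t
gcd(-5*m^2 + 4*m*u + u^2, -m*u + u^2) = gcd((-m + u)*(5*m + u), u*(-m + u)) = -m + u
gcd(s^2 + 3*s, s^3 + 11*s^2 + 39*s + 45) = s + 3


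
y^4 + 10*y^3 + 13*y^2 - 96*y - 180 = (y - 3)*(y + 2)*(y + 5)*(y + 6)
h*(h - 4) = h^2 - 4*h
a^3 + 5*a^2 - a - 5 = (a - 1)*(a + 1)*(a + 5)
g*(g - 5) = g^2 - 5*g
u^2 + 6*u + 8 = (u + 2)*(u + 4)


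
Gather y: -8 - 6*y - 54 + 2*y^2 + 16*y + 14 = 2*y^2 + 10*y - 48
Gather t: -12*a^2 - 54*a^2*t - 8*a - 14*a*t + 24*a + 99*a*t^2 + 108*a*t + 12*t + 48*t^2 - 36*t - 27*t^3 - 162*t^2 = -12*a^2 + 16*a - 27*t^3 + t^2*(99*a - 114) + t*(-54*a^2 + 94*a - 24)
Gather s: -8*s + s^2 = s^2 - 8*s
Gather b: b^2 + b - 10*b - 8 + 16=b^2 - 9*b + 8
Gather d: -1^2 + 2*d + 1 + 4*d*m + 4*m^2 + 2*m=d*(4*m + 2) + 4*m^2 + 2*m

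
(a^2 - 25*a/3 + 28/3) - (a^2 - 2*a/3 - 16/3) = 44/3 - 23*a/3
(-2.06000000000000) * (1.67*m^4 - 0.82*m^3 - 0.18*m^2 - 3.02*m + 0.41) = -3.4402*m^4 + 1.6892*m^3 + 0.3708*m^2 + 6.2212*m - 0.8446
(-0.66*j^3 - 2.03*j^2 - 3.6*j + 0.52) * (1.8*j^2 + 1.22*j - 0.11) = -1.188*j^5 - 4.4592*j^4 - 8.884*j^3 - 3.2327*j^2 + 1.0304*j - 0.0572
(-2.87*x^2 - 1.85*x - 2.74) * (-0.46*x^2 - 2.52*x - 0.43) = 1.3202*x^4 + 8.0834*x^3 + 7.1565*x^2 + 7.7003*x + 1.1782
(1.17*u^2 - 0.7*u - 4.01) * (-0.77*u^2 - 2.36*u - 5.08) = -0.9009*u^4 - 2.2222*u^3 - 1.2039*u^2 + 13.0196*u + 20.3708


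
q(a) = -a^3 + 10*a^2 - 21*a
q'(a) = -3*a^2 + 20*a - 21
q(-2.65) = 144.48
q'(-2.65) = -95.07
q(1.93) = -10.47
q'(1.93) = 6.43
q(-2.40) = 121.82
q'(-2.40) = -86.28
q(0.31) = -5.58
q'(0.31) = -15.09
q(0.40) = -6.86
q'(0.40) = -13.48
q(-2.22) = 106.85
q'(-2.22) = -80.19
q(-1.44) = 53.96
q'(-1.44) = -56.02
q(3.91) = 10.99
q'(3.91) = 11.34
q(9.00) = -108.00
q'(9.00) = -84.00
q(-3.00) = 180.00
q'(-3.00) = -108.00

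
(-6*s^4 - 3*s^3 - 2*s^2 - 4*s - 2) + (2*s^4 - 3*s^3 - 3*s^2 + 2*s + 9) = -4*s^4 - 6*s^3 - 5*s^2 - 2*s + 7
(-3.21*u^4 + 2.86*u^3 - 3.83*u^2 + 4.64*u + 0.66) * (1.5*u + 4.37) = -4.815*u^5 - 9.7377*u^4 + 6.7532*u^3 - 9.7771*u^2 + 21.2668*u + 2.8842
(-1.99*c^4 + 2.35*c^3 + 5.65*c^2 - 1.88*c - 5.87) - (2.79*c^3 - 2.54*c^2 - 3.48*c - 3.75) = -1.99*c^4 - 0.44*c^3 + 8.19*c^2 + 1.6*c - 2.12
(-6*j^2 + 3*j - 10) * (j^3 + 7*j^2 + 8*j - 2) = -6*j^5 - 39*j^4 - 37*j^3 - 34*j^2 - 86*j + 20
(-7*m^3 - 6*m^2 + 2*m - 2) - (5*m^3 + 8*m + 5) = -12*m^3 - 6*m^2 - 6*m - 7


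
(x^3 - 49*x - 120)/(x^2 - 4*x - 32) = (x^2 + 8*x + 15)/(x + 4)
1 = 1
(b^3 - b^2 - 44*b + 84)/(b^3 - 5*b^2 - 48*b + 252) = (b - 2)/(b - 6)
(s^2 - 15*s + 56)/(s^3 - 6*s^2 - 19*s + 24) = (s - 7)/(s^2 + 2*s - 3)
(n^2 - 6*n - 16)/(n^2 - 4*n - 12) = (n - 8)/(n - 6)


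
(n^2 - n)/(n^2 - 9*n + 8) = n/(n - 8)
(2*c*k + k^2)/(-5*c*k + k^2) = (-2*c - k)/(5*c - k)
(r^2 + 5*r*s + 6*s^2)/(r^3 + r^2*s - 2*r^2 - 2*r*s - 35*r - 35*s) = (r^2 + 5*r*s + 6*s^2)/(r^3 + r^2*s - 2*r^2 - 2*r*s - 35*r - 35*s)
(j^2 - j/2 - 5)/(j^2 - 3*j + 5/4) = 2*(j + 2)/(2*j - 1)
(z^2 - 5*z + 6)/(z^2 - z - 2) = (z - 3)/(z + 1)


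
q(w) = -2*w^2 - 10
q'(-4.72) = 18.88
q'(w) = -4*w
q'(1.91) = -7.64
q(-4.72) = -54.56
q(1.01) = -12.04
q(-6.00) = -82.00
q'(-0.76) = 3.04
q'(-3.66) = 14.64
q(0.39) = -10.30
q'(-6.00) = 24.00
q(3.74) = -37.98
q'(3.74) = -14.96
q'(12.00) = -48.00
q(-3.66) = -36.79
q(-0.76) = -11.16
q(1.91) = -17.30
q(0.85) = -11.44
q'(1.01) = -4.04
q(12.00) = -298.00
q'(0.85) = -3.40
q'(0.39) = -1.56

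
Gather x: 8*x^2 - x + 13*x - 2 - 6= 8*x^2 + 12*x - 8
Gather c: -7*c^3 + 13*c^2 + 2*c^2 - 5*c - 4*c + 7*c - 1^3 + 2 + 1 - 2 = -7*c^3 + 15*c^2 - 2*c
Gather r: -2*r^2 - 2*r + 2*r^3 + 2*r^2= 2*r^3 - 2*r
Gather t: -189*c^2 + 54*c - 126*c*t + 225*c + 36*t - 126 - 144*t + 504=-189*c^2 + 279*c + t*(-126*c - 108) + 378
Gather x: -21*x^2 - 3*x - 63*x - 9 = -21*x^2 - 66*x - 9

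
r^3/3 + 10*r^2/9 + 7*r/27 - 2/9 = (r/3 + 1)*(r - 1/3)*(r + 2/3)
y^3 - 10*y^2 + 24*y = y*(y - 6)*(y - 4)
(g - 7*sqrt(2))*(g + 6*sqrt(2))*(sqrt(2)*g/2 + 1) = sqrt(2)*g^3/2 - 43*sqrt(2)*g - 84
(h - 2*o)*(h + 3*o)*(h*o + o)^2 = h^4*o^2 + h^3*o^3 + 2*h^3*o^2 - 6*h^2*o^4 + 2*h^2*o^3 + h^2*o^2 - 12*h*o^4 + h*o^3 - 6*o^4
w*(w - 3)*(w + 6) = w^3 + 3*w^2 - 18*w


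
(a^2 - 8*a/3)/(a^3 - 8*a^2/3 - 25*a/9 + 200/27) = 9*a/(9*a^2 - 25)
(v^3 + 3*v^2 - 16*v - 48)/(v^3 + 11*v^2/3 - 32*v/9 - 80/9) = 9*(v^2 - v - 12)/(9*v^2 - 3*v - 20)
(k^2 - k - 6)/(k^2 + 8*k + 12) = (k - 3)/(k + 6)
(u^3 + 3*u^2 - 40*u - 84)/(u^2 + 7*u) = u - 4 - 12/u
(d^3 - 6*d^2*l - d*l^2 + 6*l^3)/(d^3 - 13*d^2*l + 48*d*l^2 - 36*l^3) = (d + l)/(d - 6*l)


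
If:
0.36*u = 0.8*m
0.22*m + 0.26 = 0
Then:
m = -1.18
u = -2.63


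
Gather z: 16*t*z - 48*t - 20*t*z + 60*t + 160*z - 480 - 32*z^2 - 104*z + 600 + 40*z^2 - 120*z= 12*t + 8*z^2 + z*(-4*t - 64) + 120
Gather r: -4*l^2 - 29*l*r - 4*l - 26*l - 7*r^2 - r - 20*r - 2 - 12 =-4*l^2 - 30*l - 7*r^2 + r*(-29*l - 21) - 14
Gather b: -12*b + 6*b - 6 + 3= -6*b - 3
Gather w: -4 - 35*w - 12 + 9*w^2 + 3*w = 9*w^2 - 32*w - 16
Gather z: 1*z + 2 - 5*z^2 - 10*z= -5*z^2 - 9*z + 2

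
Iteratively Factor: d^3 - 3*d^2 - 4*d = (d)*(d^2 - 3*d - 4) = d*(d - 4)*(d + 1)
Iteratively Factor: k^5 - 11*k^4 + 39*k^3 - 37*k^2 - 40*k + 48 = (k - 4)*(k^4 - 7*k^3 + 11*k^2 + 7*k - 12) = (k - 4)*(k - 1)*(k^3 - 6*k^2 + 5*k + 12) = (k - 4)^2*(k - 1)*(k^2 - 2*k - 3) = (k - 4)^2*(k - 3)*(k - 1)*(k + 1)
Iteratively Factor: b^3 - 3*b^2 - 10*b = (b - 5)*(b^2 + 2*b) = b*(b - 5)*(b + 2)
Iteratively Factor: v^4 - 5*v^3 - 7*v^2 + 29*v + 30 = (v - 3)*(v^3 - 2*v^2 - 13*v - 10) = (v - 3)*(v + 1)*(v^2 - 3*v - 10) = (v - 5)*(v - 3)*(v + 1)*(v + 2)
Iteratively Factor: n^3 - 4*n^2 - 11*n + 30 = (n - 2)*(n^2 - 2*n - 15) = (n - 2)*(n + 3)*(n - 5)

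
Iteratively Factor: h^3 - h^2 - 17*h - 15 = (h + 1)*(h^2 - 2*h - 15) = (h + 1)*(h + 3)*(h - 5)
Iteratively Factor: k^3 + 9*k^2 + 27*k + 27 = (k + 3)*(k^2 + 6*k + 9) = (k + 3)^2*(k + 3)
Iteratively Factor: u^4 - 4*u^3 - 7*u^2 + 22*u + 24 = (u - 3)*(u^3 - u^2 - 10*u - 8) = (u - 4)*(u - 3)*(u^2 + 3*u + 2) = (u - 4)*(u - 3)*(u + 2)*(u + 1)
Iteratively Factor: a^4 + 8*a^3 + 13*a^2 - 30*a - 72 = (a + 3)*(a^3 + 5*a^2 - 2*a - 24) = (a - 2)*(a + 3)*(a^2 + 7*a + 12) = (a - 2)*(a + 3)*(a + 4)*(a + 3)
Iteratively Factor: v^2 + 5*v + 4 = (v + 1)*(v + 4)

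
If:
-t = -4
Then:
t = 4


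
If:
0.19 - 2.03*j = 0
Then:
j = 0.09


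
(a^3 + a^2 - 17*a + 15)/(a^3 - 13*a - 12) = (-a^3 - a^2 + 17*a - 15)/(-a^3 + 13*a + 12)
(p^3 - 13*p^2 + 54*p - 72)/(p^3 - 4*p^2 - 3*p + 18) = (p^2 - 10*p + 24)/(p^2 - p - 6)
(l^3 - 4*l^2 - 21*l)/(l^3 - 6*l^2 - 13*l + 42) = l/(l - 2)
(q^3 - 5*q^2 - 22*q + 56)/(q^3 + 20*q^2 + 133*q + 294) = (q^3 - 5*q^2 - 22*q + 56)/(q^3 + 20*q^2 + 133*q + 294)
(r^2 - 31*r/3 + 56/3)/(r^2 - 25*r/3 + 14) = (r - 8)/(r - 6)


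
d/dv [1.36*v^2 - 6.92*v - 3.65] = 2.72*v - 6.92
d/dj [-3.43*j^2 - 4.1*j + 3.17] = -6.86*j - 4.1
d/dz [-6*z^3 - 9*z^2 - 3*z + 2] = -18*z^2 - 18*z - 3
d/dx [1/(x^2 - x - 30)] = (1 - 2*x)/(-x^2 + x + 30)^2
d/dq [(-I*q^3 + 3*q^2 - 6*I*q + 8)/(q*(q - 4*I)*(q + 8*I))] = (q^4 - 52*I*q^3 + 48*q^2 - 64*I*q - 256)/(q^2*(q^4 + 8*I*q^3 + 48*q^2 + 256*I*q + 1024))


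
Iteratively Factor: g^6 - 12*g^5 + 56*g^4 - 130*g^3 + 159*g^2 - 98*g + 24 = (g - 2)*(g^5 - 10*g^4 + 36*g^3 - 58*g^2 + 43*g - 12) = (g - 3)*(g - 2)*(g^4 - 7*g^3 + 15*g^2 - 13*g + 4) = (g - 3)*(g - 2)*(g - 1)*(g^3 - 6*g^2 + 9*g - 4) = (g - 3)*(g - 2)*(g - 1)^2*(g^2 - 5*g + 4) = (g - 3)*(g - 2)*(g - 1)^3*(g - 4)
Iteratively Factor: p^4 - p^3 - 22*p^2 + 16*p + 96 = (p + 2)*(p^3 - 3*p^2 - 16*p + 48) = (p - 3)*(p + 2)*(p^2 - 16) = (p - 4)*(p - 3)*(p + 2)*(p + 4)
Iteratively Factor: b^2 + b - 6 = (b + 3)*(b - 2)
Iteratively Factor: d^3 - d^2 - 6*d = (d)*(d^2 - d - 6) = d*(d + 2)*(d - 3)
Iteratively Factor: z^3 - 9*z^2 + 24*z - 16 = (z - 4)*(z^2 - 5*z + 4) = (z - 4)*(z - 1)*(z - 4)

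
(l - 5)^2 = l^2 - 10*l + 25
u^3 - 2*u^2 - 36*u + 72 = (u - 6)*(u - 2)*(u + 6)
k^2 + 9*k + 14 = (k + 2)*(k + 7)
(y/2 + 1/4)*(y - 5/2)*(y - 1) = y^3/2 - 3*y^2/2 + 3*y/8 + 5/8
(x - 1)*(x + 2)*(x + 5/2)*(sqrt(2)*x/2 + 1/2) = sqrt(2)*x^4/2 + x^3/2 + 7*sqrt(2)*x^3/4 + sqrt(2)*x^2/4 + 7*x^2/4 - 5*sqrt(2)*x/2 + x/4 - 5/2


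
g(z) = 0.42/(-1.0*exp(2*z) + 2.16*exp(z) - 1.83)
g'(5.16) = 0.00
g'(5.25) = 0.00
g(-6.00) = -0.23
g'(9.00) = 0.00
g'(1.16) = 0.22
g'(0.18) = 0.26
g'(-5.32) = -0.00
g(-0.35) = -0.52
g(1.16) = -0.08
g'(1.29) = 0.15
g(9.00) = 0.00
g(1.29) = -0.06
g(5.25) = -0.00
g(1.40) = -0.04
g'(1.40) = 0.11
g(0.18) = -0.62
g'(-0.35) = -0.34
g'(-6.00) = 0.00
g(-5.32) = -0.23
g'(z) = 0.42*(2.0*exp(2*z) - 2.16*exp(z))/(-1.0*exp(2*z) + 2.16*exp(z) - 1.83)^2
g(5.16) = -0.00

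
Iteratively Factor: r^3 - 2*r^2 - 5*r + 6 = (r - 3)*(r^2 + r - 2) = (r - 3)*(r - 1)*(r + 2)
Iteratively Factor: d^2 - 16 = (d + 4)*(d - 4)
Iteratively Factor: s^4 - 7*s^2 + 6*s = (s - 2)*(s^3 + 2*s^2 - 3*s) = s*(s - 2)*(s^2 + 2*s - 3) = s*(s - 2)*(s + 3)*(s - 1)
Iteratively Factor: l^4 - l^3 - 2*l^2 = (l)*(l^3 - l^2 - 2*l) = l^2*(l^2 - l - 2) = l^2*(l + 1)*(l - 2)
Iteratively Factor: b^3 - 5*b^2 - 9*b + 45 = (b - 5)*(b^2 - 9) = (b - 5)*(b - 3)*(b + 3)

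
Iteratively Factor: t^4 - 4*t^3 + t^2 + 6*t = (t - 3)*(t^3 - t^2 - 2*t) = (t - 3)*(t + 1)*(t^2 - 2*t) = (t - 3)*(t - 2)*(t + 1)*(t)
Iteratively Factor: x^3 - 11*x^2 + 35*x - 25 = (x - 5)*(x^2 - 6*x + 5) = (x - 5)*(x - 1)*(x - 5)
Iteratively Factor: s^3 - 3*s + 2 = (s - 1)*(s^2 + s - 2) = (s - 1)^2*(s + 2)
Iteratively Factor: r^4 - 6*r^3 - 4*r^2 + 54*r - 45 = (r - 5)*(r^3 - r^2 - 9*r + 9) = (r - 5)*(r - 1)*(r^2 - 9) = (r - 5)*(r - 1)*(r + 3)*(r - 3)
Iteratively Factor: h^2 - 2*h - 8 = (h - 4)*(h + 2)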